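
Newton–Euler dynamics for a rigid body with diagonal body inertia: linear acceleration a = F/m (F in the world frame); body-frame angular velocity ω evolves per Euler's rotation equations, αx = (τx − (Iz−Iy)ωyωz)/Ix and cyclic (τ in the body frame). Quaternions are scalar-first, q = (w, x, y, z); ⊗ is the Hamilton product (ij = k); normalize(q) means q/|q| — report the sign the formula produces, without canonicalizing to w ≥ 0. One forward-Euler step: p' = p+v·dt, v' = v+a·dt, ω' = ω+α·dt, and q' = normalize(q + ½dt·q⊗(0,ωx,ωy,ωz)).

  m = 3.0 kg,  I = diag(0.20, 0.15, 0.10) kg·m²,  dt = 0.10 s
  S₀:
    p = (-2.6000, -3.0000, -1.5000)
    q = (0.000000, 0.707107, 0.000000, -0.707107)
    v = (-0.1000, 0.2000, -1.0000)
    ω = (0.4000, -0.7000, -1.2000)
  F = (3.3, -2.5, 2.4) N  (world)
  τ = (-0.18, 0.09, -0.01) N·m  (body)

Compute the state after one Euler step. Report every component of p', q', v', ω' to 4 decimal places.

a = (1.1000, -0.8333, 0.8000)
p + v·dt = (-2.6100, -2.9800, -1.6000)
v + (F/m)dt = (0.0100, 0.1167, -0.9200)
precession coupling ω×(Iω) = (-0.0420, -0.0480, 0.0140)
α = I⁻¹(τ − ω×Iω) = (-0.6900, 0.9200, -0.2400)
ω + α·dt = (0.3310, -0.6080, -1.2240)
q⊗(0,ω) = (-1.1313712, -0.4949749, 0.5656856, -0.4949749)
q' = normalize(q + ½dt·q⊗(0,ω)) = (-0.0564, 0.6806, 0.0282, -0.7300)

p' = (-2.6100, -2.9800, -1.6000)
q' = (-0.0564, 0.6806, 0.0282, -0.7300)
v' = (0.0100, 0.1167, -0.9200)
ω' = (0.3310, -0.6080, -1.2240)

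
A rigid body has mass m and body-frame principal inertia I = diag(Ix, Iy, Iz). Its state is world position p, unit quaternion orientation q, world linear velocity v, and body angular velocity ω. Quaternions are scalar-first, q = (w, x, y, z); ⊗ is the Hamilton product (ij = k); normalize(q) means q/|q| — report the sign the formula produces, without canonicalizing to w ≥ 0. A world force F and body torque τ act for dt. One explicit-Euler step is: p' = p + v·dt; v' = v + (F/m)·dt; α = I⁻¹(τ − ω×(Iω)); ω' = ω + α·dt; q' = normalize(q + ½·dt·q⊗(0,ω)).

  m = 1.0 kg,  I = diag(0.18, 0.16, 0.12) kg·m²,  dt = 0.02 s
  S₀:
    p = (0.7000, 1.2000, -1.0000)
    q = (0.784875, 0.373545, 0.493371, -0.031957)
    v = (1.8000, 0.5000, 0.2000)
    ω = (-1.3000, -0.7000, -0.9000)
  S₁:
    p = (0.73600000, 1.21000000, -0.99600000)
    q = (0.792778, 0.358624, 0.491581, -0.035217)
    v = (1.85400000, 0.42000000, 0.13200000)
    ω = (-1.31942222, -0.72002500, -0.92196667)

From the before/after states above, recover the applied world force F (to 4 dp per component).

F = (2.7000, -4.0000, -3.4000)

Δv = v₁−v₀ = (0.05400000, -0.08000000, -0.06800000)
F = m·Δv/dt = (2.7000, -4.0000, -3.4000)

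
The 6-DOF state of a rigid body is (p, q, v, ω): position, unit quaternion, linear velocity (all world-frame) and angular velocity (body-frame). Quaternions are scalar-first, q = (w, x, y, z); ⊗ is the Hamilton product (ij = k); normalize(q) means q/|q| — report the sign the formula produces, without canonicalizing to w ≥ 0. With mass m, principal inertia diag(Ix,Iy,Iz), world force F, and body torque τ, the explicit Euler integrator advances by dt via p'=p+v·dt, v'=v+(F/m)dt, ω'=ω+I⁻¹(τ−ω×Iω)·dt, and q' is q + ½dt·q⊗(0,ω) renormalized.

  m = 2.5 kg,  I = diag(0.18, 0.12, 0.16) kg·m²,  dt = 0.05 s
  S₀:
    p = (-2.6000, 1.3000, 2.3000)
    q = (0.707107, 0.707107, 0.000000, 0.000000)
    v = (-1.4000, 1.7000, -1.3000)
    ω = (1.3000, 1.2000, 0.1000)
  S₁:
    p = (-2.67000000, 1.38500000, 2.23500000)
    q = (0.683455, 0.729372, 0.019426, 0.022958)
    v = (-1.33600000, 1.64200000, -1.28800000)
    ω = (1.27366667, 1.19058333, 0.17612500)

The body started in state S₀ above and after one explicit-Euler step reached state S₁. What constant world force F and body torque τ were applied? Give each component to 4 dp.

F = (3.2000, -2.9000, 0.6000)
τ = (-0.0900, -0.0200, 0.1500)

Δω = ω₁−ω₀ = (-0.02633333, -0.00941667, 0.07612500)
applied torque τ = (-0.0900, -0.0200, 0.1500)
Δv = v₁−v₀ = (0.06400000, -0.05800000, 0.01200000)
m·(v₁−v₀)/dt = (3.2000, -2.9000, 0.6000)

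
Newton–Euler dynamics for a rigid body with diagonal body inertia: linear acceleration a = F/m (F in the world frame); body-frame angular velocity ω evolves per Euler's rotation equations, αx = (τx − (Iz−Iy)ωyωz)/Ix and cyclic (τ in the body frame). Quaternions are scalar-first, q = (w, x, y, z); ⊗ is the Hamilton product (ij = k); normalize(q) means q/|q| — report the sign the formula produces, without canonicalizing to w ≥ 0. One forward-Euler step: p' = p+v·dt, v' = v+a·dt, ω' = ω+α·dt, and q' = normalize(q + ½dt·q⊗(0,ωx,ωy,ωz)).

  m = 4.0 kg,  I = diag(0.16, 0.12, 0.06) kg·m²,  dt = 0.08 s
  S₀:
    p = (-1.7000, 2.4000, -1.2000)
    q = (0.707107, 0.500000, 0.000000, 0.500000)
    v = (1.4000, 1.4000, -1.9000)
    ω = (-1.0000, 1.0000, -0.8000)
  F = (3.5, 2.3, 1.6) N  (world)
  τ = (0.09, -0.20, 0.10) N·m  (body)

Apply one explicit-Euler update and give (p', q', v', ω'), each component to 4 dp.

p' = (-1.5880, 2.5120, -1.3520)
q' = (0.7415, 0.4508, 0.0242, 0.4963)
v' = (1.4700, 1.4460, -1.8680)
ω' = (-0.9790, 0.8133, -0.7200)

(τ − ω×Iω)/I = (0.2625, -2.3333, 1.0000)
new body rate ω' = (-0.9790, 0.8133, -0.7200)
2q̇ = q⊗(0,ω) = (0.9000000, -1.2071070, 0.6071070, -0.0656856)
updated quaternion q' = (0.7415, 0.4508, 0.0242, 0.4963)
a = (0.8750, 0.5750, 0.4000)
new position p' = (-1.5880, 2.5120, -1.3520)
v' = v + a·dt = (1.4700, 1.4460, -1.8680)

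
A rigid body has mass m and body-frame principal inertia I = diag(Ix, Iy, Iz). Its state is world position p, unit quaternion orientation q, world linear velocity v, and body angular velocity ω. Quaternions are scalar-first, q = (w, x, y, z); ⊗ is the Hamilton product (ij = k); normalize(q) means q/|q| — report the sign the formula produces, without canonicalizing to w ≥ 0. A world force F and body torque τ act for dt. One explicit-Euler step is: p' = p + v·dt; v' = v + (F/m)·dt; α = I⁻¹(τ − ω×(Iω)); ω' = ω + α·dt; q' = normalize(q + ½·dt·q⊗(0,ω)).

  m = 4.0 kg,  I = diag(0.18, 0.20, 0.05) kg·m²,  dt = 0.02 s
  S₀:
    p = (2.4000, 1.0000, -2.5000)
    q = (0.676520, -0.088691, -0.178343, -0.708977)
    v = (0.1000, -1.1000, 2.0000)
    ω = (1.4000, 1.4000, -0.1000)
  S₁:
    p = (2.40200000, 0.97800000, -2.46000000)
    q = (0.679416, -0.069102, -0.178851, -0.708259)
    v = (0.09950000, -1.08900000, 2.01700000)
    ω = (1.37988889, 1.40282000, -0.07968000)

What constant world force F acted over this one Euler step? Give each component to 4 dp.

velocity change Δv = (-0.00050000, 0.01100000, 0.01700000)
applied force F = (-0.1000, 2.2000, 3.4000)

F = (-0.1000, 2.2000, 3.4000)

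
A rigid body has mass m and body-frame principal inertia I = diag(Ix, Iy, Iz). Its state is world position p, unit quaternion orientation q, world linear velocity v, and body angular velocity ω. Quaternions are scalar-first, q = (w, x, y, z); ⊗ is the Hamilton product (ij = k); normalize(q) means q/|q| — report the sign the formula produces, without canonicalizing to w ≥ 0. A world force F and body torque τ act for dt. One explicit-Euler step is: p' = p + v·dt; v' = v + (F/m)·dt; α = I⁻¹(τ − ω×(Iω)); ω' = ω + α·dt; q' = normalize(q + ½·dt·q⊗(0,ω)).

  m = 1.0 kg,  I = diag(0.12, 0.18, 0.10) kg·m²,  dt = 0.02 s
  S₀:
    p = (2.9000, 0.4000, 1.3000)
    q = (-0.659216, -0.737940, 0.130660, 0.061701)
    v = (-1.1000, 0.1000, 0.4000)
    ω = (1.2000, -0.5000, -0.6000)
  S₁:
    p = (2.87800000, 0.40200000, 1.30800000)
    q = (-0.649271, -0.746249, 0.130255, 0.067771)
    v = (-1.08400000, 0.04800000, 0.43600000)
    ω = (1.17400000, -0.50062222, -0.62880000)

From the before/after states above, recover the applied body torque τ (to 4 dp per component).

ω₁ − ω₀ = (-0.02600000, -0.00062222, -0.02880000)
ω₀×(Iω₀) = (-0.0240, -0.0144, -0.0360)
I·α + gyro = (-0.1800, -0.0200, -0.1800)

τ = (-0.1800, -0.0200, -0.1800)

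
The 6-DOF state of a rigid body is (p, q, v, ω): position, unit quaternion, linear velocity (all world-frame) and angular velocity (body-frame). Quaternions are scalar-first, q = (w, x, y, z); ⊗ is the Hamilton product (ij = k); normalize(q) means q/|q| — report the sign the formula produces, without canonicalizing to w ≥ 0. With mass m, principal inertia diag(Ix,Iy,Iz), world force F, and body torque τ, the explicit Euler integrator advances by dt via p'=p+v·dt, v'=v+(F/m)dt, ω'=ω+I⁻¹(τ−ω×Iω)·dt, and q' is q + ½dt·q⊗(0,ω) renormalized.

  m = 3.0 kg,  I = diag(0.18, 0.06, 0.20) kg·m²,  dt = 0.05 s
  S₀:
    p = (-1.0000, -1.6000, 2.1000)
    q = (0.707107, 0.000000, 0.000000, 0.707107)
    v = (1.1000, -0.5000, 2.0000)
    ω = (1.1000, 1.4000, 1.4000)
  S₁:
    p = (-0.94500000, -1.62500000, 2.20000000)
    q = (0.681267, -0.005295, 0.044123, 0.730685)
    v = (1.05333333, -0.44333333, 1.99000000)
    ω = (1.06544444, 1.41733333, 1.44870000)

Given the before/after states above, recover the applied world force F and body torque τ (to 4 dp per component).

velocity change Δv = (-0.04666667, 0.05666667, -0.01000000)
m·(v₁−v₀)/dt = (-2.8000, 3.4000, -0.6000)
Δω = ω₁−ω₀ = (-0.03455556, 0.01733333, 0.04870000)
gyro term ω₀×Iω₀ = (0.2744, -0.0308, -0.1848)
I·α + gyro = (0.1500, -0.0100, 0.0100)

F = (-2.8000, 3.4000, -0.6000)
τ = (0.1500, -0.0100, 0.0100)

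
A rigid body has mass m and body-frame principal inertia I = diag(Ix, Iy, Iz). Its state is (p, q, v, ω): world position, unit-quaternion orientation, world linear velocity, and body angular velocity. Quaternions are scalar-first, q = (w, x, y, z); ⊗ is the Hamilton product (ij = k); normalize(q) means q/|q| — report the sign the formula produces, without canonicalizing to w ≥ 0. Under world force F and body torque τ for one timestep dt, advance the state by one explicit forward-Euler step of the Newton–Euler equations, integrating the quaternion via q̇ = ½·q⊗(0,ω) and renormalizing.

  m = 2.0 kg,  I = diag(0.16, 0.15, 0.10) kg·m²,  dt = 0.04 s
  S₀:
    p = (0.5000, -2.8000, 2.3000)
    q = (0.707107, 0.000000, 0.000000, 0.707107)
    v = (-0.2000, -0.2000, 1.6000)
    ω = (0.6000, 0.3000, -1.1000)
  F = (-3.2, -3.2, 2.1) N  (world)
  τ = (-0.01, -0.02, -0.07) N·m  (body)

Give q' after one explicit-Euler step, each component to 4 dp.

q' = (0.7224, 0.0042, 0.0127, 0.6913)

2q̇ = q⊗(0,ω) = (0.7778177, 0.2121321, 0.6363963, -0.7778177)
q + ½dt·q⊗(0,ω), renormalized = (0.7224, 0.0042, 0.0127, 0.6913)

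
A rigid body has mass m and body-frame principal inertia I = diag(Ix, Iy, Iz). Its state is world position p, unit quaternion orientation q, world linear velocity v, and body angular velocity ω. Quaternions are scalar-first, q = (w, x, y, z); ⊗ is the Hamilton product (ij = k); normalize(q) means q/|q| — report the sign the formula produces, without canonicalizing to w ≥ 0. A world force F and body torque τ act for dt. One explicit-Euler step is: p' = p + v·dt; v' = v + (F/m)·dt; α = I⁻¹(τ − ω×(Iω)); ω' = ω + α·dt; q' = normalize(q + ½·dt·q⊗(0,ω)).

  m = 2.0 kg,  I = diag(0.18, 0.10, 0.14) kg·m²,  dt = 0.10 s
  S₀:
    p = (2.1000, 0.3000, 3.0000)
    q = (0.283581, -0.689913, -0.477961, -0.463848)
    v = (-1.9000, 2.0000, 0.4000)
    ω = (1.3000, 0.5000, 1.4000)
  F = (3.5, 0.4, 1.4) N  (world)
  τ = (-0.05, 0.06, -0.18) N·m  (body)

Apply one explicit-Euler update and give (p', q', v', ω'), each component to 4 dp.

precession coupling ω×(Iω) = (0.0280, 0.0728, -0.0520)
(τ − ω×Iω)/I = (-0.4333, -0.1280, -0.9143)
ω' = ω + α·dt = (1.2567, 0.4872, 1.3086)
Hamilton product q⊗(0,ω) = (1.7852546, -0.0685661, 0.5046663, 0.6734062)
updated quaternion q' = (0.3710, -0.6900, -0.4505, -0.4281)
p' = p + v·dt = (1.9100, 0.5000, 3.0400)
v' = v + a·dt = (-1.7250, 2.0200, 0.4700)

p' = (1.9100, 0.5000, 3.0400)
q' = (0.3710, -0.6900, -0.4505, -0.4281)
v' = (-1.7250, 2.0200, 0.4700)
ω' = (1.2567, 0.4872, 1.3086)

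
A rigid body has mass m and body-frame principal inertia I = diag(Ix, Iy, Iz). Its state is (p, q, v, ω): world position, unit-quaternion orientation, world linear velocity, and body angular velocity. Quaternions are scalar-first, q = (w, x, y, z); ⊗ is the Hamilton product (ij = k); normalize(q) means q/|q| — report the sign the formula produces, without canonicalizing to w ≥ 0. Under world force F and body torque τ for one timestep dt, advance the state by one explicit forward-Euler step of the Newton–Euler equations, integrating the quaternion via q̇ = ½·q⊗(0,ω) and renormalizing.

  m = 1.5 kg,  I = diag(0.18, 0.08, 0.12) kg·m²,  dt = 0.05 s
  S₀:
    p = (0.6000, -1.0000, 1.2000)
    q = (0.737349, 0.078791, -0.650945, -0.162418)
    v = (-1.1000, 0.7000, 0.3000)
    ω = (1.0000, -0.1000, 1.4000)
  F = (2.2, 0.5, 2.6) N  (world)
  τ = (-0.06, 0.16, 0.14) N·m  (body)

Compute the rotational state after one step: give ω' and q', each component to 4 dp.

angular accel α = (-0.3022, 0.9500, 1.0833)
new body rate ω' = (0.9849, -0.0525, 1.4542)
q⊗(0,ω) = (0.0834997, -0.1902158, -0.3464603, 1.6753545)
q' = normalize(q + ½dt·q⊗(0,ω)) = (0.7388, 0.0740, -0.6590, -0.1204)

ω' = (0.9849, -0.0525, 1.4542)
q' = (0.7388, 0.0740, -0.6590, -0.1204)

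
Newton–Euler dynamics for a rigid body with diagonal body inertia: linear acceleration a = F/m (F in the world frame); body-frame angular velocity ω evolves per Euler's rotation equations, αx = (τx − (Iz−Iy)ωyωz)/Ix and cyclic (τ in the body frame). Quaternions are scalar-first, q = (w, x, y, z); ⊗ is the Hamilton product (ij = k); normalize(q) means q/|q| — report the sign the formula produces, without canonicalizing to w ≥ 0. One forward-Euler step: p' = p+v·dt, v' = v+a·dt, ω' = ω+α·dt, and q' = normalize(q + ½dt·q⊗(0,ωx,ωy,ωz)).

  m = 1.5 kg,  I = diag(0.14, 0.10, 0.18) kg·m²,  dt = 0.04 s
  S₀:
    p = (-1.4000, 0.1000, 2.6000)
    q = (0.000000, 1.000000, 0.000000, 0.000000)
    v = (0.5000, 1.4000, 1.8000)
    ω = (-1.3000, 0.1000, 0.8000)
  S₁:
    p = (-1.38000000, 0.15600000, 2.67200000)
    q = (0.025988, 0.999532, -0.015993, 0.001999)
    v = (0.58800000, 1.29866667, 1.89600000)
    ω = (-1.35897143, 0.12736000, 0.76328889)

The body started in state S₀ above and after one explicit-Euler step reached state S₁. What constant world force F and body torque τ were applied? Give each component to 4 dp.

F = (3.3000, -3.8000, 3.6000)
τ = (-0.2000, 0.1100, -0.1600)

ω₁ − ω₀ = (-0.05897143, 0.02736000, -0.03671111)
applied torque τ = (-0.2000, 0.1100, -0.1600)
v₁ − v₀ = (0.08800000, -0.10133333, 0.09600000)
applied force F = (3.3000, -3.8000, 3.6000)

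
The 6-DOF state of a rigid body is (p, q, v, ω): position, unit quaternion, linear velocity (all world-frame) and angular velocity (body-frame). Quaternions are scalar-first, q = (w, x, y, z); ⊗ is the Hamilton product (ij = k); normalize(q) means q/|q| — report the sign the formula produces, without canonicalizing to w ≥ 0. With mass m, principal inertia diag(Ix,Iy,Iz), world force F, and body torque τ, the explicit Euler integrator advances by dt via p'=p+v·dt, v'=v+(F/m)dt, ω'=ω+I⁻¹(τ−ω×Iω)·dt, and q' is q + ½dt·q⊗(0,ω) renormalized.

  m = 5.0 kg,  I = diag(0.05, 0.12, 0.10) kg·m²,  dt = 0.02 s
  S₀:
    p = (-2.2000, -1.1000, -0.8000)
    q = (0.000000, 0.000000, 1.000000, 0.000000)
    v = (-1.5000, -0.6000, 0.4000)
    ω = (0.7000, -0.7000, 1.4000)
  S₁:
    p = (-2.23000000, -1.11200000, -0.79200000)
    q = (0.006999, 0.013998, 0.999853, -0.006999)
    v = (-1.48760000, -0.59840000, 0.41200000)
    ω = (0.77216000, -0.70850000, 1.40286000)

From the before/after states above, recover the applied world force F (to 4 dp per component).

Δv = v₁−v₀ = (0.01240000, 0.00160000, 0.01200000)
applied force F = (3.1000, 0.4000, 3.0000)

F = (3.1000, 0.4000, 3.0000)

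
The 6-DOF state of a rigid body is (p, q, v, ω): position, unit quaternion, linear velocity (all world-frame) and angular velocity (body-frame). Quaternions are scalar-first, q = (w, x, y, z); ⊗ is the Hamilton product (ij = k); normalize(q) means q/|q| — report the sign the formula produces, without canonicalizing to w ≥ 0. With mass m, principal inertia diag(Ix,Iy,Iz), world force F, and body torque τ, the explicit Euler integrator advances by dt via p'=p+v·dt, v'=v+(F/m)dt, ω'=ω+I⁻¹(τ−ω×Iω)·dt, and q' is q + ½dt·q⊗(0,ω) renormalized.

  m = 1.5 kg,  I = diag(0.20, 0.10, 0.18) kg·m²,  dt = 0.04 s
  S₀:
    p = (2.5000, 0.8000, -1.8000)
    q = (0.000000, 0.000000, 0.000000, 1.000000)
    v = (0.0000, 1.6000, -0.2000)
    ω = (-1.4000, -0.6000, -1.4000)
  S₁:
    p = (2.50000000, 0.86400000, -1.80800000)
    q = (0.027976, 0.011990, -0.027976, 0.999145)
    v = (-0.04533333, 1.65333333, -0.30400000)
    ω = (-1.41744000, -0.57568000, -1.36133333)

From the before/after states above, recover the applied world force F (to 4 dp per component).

F = (-1.7000, 2.0000, -3.9000)

velocity change Δv = (-0.04533333, 0.05333333, -0.10400000)
F = m·Δv/dt = (-1.7000, 2.0000, -3.9000)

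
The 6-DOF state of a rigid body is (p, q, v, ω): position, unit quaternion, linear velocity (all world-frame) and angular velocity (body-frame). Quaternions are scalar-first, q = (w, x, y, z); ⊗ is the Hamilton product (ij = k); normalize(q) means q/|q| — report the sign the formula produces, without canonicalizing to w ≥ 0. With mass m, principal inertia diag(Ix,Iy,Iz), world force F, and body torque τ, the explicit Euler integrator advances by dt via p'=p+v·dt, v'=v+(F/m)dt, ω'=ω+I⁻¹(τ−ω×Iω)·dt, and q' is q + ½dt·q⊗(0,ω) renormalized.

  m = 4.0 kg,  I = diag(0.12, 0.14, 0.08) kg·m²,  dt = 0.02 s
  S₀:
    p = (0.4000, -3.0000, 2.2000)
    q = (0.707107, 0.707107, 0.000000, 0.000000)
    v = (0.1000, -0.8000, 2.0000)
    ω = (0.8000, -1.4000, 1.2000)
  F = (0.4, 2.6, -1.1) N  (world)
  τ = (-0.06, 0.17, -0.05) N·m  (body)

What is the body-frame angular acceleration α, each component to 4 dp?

α = (-1.3400, 0.9400, -0.3450)

precession coupling ω×(Iω) = (0.1008, 0.0384, -0.0224)
α = I⁻¹(τ − ω×Iω) = (-1.3400, 0.9400, -0.3450)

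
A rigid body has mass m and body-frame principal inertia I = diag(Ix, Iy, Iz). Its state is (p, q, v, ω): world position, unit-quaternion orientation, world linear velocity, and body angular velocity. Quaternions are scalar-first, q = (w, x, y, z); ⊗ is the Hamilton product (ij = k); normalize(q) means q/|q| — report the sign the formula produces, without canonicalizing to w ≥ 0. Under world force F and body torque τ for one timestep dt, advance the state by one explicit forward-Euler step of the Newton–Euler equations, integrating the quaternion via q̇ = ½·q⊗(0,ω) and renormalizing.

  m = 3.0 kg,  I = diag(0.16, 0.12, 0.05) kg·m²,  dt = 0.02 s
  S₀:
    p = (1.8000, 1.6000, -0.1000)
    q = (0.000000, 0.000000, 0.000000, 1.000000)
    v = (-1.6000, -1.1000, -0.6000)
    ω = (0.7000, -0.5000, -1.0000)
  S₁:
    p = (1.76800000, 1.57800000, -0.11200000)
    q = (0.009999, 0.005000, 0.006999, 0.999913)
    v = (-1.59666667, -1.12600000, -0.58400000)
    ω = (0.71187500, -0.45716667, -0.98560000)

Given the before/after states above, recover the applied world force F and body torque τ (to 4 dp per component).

velocity change Δv = (0.00333333, -0.02600000, 0.01600000)
F = m·Δv/dt = (0.5000, -3.9000, 2.4000)
rate change Δω = (0.01187500, 0.04283333, 0.01440000)
τ = I·(Δω/dt) + ω₀×(Iω₀) = (0.0600, 0.1800, 0.0500)

F = (0.5000, -3.9000, 2.4000)
τ = (0.0600, 0.1800, 0.0500)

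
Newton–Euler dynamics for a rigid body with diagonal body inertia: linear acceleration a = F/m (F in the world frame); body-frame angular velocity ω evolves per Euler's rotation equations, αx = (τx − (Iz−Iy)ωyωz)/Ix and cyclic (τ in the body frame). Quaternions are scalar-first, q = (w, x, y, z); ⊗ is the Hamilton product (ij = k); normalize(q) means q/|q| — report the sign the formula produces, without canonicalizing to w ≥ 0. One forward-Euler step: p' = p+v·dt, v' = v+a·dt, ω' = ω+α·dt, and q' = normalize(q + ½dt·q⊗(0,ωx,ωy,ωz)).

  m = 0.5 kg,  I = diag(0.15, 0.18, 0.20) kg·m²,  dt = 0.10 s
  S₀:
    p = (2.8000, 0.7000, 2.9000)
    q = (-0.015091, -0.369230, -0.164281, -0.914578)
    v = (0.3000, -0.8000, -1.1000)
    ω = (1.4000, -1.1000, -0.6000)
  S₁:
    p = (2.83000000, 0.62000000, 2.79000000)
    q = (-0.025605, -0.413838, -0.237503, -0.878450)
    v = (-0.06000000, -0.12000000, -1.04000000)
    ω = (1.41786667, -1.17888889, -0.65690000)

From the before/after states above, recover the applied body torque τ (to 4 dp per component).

rate change Δω = (0.01786667, -0.07888889, -0.05690000)
ω₀×(Iω₀) = (0.0132, 0.0420, -0.0462)
applied torque τ = (0.0400, -0.1000, -0.1600)

τ = (0.0400, -0.1000, -0.1600)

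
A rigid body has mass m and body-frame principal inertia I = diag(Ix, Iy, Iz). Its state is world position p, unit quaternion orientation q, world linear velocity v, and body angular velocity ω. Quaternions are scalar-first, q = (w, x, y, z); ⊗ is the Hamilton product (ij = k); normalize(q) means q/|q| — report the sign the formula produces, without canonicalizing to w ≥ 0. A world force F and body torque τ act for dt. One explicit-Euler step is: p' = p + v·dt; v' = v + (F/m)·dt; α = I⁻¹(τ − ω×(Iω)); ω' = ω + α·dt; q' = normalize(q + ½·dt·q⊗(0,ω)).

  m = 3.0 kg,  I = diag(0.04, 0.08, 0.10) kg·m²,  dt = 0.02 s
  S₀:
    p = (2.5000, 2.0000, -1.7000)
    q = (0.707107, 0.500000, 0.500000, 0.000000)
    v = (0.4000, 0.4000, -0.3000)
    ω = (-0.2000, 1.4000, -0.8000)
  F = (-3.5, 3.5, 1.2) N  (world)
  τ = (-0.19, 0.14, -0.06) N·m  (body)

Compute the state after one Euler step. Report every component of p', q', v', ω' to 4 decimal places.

gyro term ω×Iω = (-0.0224, -0.0096, -0.0112)
angular accel α = (-4.1900, 1.8700, -0.4880)
ω' = ω + α·dt = (-0.2838, 1.4374, -0.8098)
Hamilton product q⊗(0,ω) = (-0.6000000, -0.5414214, 1.3899498, 0.2343144)
q + ½dt·q⊗(0,ω), renormalized = (0.7010, 0.4945, 0.5138, 0.0023)
a = F/m = (-1.1667, 1.1667, 0.4000)
p' = p + v·dt = (2.5080, 2.0080, -1.7060)
v + (F/m)dt = (0.3767, 0.4233, -0.2920)

p' = (2.5080, 2.0080, -1.7060)
q' = (0.7010, 0.4945, 0.5138, 0.0023)
v' = (0.3767, 0.4233, -0.2920)
ω' = (-0.2838, 1.4374, -0.8098)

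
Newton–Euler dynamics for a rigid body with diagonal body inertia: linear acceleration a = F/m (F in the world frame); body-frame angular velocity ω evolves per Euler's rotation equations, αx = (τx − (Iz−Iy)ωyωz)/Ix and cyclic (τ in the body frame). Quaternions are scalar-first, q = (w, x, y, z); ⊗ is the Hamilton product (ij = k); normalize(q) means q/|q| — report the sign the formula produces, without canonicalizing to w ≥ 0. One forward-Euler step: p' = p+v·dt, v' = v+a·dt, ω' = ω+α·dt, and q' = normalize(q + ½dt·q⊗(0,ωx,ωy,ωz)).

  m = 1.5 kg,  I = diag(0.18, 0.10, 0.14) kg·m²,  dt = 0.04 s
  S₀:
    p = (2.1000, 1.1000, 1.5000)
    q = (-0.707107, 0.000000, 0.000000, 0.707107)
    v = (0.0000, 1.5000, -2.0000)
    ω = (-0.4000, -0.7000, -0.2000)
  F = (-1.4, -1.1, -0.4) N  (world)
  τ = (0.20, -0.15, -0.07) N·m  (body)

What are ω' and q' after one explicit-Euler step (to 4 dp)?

ω' = (-0.3568, -0.7613, -0.2136)
q' = (-0.7042, 0.0156, 0.0042, 0.7098)

gyro term ω×Iω = (0.0056, 0.0032, -0.0224)
(τ − ω×Iω)/I = (1.0800, -1.5320, -0.3400)
ω + α·dt = (-0.3568, -0.7613, -0.2136)
2q̇ = q⊗(0,ω) = (0.1414214, 0.7778177, 0.2121321, 0.1414214)
q' = normalize(q + ½dt·q⊗(0,ω)) = (-0.7042, 0.0156, 0.0042, 0.7098)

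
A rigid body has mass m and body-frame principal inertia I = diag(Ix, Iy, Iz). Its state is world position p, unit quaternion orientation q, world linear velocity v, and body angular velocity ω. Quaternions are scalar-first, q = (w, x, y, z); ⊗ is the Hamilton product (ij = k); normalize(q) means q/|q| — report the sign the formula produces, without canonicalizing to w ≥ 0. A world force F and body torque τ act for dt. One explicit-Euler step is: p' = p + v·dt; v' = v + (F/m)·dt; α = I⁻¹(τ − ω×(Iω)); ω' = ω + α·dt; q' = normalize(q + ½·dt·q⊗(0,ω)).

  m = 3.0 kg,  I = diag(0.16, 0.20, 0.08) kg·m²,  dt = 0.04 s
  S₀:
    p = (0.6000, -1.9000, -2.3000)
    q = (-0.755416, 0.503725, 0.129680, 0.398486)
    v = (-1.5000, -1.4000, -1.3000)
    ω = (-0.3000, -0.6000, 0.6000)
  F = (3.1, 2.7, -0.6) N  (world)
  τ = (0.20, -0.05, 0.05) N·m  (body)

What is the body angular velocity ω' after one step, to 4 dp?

ω' = (-0.2608, -0.6071, 0.6214)

α = I⁻¹(τ − ω×Iω) = (0.9800, -0.1780, 0.5350)
ω + α·dt = (-0.2608, -0.6071, 0.6214)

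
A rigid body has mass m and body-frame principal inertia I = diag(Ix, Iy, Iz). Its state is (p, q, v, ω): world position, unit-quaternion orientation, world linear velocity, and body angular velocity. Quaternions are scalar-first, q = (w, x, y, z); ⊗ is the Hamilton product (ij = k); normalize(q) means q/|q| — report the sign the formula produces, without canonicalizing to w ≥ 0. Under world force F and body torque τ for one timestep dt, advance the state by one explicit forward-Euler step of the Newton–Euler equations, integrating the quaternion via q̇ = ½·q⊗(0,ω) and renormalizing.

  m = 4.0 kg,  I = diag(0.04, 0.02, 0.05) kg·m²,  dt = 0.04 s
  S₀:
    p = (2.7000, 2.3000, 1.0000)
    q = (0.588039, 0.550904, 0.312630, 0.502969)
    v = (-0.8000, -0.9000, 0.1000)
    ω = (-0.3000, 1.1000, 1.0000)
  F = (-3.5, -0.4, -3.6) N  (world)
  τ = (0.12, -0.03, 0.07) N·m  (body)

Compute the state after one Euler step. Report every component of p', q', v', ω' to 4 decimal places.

angular accel α = (2.1750, -1.6500, 1.2680)
ω' = ω + α·dt = (-0.2130, 1.0340, 1.0507)
2q̇ = q⊗(0,ω) = (-0.6815908, -0.4170476, -0.0549518, 1.2878224)
updated quaternion q' = (0.5741, 0.5423, 0.3114, 0.5285)
linear accel F/m = (-0.8750, -0.1000, -0.9000)
p' = p + v·dt = (2.6680, 2.2640, 1.0040)
new velocity v' = (-0.8350, -0.9040, 0.0640)

p' = (2.6680, 2.2640, 1.0040)
q' = (0.5741, 0.5423, 0.3114, 0.5285)
v' = (-0.8350, -0.9040, 0.0640)
ω' = (-0.2130, 1.0340, 1.0507)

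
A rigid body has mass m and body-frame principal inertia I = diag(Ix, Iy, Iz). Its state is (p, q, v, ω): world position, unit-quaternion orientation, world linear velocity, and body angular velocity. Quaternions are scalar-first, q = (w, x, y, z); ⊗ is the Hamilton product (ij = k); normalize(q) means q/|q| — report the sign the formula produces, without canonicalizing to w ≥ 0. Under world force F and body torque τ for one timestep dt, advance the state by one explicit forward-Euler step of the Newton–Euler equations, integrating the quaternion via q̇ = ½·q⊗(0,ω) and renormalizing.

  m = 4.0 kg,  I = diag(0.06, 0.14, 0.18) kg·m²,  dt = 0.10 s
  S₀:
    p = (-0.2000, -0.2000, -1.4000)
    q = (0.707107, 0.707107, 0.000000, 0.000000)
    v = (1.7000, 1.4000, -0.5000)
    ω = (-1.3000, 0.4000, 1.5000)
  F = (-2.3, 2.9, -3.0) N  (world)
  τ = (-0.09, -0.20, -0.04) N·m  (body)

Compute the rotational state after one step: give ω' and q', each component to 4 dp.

ω' = (-1.4900, 0.0900, 1.5009)
q' = (0.7492, 0.6578, -0.0387, 0.0668)

α = I⁻¹(τ − ω×Iω) = (-1.9000, -3.1000, 0.0089)
ω + α·dt = (-1.4900, 0.0900, 1.5009)
2q̇ = q⊗(0,ω) = (0.9192391, -0.9192391, -0.7778177, 1.3435033)
q + ½dt·q⊗(0,ω), renormalized = (0.7492, 0.6578, -0.0387, 0.0668)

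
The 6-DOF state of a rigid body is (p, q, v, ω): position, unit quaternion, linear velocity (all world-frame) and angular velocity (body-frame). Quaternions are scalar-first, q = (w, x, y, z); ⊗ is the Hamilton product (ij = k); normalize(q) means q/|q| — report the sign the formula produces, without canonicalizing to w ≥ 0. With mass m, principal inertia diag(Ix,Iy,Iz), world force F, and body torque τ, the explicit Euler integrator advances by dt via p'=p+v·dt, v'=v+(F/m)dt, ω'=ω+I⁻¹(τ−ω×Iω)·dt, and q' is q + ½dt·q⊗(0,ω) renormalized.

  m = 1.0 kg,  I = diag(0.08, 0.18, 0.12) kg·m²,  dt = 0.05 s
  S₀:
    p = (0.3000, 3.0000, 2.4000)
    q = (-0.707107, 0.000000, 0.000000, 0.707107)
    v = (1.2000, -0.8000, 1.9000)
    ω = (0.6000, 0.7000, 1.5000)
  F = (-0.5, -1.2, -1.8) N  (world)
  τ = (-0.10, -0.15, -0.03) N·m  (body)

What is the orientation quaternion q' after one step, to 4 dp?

q' = (-0.7329, -0.0230, -0.0018, 0.6799)

q⊗(0,ω) = (-1.0606605, -0.9192391, -0.0707107, -1.0606605)
q' = normalize(q + ½dt·q⊗(0,ω)) = (-0.7329, -0.0230, -0.0018, 0.6799)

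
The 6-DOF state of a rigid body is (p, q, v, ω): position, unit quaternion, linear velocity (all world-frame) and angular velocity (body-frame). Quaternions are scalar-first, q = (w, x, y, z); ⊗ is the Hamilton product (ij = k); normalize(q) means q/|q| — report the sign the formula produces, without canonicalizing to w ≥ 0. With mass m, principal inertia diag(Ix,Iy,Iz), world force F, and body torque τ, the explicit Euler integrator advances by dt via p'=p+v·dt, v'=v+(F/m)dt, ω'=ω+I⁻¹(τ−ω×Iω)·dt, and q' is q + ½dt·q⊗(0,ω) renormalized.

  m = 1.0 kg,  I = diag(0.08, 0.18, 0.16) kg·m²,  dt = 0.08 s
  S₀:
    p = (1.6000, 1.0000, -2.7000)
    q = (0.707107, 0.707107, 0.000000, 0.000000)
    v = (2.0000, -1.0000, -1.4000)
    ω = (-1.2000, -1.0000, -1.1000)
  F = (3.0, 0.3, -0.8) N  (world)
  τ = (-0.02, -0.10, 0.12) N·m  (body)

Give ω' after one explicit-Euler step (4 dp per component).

precession coupling ω×(Iω) = (-0.0220, -0.1056, 0.1200)
angular accel α = (0.0250, 0.0311, 0.0000)
ω' = ω + α·dt = (-1.1980, -0.9975, -1.1000)

ω' = (-1.1980, -0.9975, -1.1000)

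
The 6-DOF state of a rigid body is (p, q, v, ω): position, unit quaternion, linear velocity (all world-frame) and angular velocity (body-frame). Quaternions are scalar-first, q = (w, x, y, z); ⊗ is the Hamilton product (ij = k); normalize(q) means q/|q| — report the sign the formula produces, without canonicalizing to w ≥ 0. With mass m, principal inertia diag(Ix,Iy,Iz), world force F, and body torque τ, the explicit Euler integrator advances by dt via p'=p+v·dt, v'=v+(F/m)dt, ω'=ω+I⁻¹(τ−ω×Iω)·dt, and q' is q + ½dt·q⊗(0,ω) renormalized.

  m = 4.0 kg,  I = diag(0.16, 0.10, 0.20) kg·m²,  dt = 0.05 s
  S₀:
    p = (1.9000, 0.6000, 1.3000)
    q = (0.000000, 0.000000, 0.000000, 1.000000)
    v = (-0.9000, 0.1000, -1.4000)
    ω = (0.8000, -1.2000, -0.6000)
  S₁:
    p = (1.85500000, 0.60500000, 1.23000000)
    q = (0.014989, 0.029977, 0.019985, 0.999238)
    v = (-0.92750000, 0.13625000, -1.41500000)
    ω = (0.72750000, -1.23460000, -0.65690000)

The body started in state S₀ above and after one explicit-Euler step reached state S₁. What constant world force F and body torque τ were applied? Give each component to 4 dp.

ω₁ − ω₀ = (-0.07250000, -0.03460000, -0.05690000)
precession coupling = (0.0720, 0.0192, 0.0576)
applied torque τ = (-0.1600, -0.0500, -0.1700)
v₁ − v₀ = (-0.02750000, 0.03625000, -0.01500000)
F = m·Δv/dt = (-2.2000, 2.9000, -1.2000)

F = (-2.2000, 2.9000, -1.2000)
τ = (-0.1600, -0.0500, -0.1700)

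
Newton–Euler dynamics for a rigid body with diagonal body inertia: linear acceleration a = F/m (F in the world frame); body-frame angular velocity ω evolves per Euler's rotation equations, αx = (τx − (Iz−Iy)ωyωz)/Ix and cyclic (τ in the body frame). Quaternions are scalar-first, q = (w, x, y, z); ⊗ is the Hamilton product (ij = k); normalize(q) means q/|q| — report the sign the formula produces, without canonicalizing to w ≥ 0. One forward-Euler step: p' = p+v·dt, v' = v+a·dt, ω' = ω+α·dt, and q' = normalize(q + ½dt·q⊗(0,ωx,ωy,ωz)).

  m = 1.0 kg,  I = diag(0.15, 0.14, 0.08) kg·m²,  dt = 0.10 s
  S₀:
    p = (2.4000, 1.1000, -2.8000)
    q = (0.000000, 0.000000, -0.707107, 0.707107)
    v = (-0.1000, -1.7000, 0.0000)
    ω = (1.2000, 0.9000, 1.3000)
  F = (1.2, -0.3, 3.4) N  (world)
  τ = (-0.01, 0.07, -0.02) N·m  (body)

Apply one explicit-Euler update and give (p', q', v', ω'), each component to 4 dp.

p' = (2.3900, 0.9300, -2.8000)
q' = (-0.0141, -0.0774, -0.6614, 0.7459)
v' = (0.0200, -1.7300, 0.3400)
ω' = (1.2401, 0.8720, 1.2885)

a = F/m = (1.2000, -0.3000, 3.4000)
p' = p + v·dt = (2.3900, 0.9300, -2.8000)
v + (F/m)dt = (0.0200, -1.7300, 0.3400)
α = I⁻¹(τ − ω×Iω) = (0.4013, -0.2800, -0.1150)
ω' = ω + α·dt = (1.2401, 0.8720, 1.2885)
2q̇ = q⊗(0,ω) = (-0.2828428, -1.5556354, 0.8485284, 0.8485284)
updated quaternion q' = (-0.0141, -0.0774, -0.6614, 0.7459)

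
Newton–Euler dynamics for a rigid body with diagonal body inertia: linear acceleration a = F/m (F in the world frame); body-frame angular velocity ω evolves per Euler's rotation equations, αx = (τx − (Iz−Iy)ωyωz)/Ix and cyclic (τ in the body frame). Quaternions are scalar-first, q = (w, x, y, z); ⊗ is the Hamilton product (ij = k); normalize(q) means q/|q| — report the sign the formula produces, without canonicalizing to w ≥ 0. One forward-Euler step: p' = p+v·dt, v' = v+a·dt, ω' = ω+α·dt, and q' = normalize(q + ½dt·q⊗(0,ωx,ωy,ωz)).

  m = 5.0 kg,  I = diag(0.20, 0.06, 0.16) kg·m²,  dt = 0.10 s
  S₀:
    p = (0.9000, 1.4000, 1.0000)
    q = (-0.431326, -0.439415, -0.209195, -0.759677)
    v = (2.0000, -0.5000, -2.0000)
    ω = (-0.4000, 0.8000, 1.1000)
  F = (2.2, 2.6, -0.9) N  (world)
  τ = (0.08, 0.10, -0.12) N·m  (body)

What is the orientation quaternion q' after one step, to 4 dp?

q' = (-0.3890, -0.4109, -0.1866, -0.8031)

Hamilton product q⊗(0,ω) = (0.8272347, 0.5501575, 0.4421665, -0.9096686)
updated quaternion q' = (-0.3890, -0.4109, -0.1866, -0.8031)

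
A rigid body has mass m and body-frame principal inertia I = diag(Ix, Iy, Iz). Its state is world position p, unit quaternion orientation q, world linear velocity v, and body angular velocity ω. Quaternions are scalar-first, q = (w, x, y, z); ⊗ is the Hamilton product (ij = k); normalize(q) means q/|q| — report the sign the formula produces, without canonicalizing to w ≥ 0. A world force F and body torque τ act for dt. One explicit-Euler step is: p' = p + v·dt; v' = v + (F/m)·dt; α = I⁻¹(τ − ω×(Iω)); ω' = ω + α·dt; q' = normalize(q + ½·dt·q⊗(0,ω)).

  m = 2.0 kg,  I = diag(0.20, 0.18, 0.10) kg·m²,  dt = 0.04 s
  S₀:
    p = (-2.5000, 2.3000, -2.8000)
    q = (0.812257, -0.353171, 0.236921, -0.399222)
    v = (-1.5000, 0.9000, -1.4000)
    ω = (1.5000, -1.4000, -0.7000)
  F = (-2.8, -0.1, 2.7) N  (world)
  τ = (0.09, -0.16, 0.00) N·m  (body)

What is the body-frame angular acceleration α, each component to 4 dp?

precession coupling ω×(Iω) = (-0.0784, -0.1050, 0.0420)
angular accel α = (0.8420, -0.3056, -0.4200)

α = (0.8420, -0.3056, -0.4200)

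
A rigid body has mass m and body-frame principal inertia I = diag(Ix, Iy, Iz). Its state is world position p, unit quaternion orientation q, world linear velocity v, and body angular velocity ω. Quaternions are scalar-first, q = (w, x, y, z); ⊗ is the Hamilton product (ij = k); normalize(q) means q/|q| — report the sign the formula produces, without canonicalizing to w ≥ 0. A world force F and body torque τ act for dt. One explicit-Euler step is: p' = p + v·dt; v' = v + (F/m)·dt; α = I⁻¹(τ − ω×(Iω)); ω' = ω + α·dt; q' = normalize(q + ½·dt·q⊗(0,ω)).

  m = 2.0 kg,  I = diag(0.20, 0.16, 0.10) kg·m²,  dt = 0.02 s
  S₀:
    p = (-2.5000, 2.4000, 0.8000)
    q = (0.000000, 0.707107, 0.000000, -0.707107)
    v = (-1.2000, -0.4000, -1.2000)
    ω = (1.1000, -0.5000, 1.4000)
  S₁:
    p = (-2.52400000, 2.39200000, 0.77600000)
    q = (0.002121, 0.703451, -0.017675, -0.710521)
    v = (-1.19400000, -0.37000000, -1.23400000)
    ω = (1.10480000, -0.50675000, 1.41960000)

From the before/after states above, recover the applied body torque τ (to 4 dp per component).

τ = (0.0900, 0.1000, 0.1200)

rate change Δω = (0.00480000, -0.00675000, 0.01960000)
ω₀×(Iω₀) = (0.0420, 0.1540, 0.0220)
applied torque τ = (0.0900, 0.1000, 0.1200)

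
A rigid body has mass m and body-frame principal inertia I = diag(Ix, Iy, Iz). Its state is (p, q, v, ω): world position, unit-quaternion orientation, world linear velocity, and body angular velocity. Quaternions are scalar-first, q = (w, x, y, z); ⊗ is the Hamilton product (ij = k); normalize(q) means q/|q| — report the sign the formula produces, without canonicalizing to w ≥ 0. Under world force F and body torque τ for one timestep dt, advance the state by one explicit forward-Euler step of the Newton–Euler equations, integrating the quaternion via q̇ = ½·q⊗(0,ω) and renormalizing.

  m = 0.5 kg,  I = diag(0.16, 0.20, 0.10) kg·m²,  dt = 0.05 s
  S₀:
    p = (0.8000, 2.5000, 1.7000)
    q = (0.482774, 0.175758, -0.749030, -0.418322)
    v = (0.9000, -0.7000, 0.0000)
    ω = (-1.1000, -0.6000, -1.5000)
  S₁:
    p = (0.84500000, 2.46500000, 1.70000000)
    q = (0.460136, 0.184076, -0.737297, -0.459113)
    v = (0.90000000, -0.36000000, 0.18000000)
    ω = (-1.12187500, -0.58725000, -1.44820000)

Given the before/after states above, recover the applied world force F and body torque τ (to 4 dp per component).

rate change Δω = (-0.02187500, 0.01275000, 0.05180000)
ω₀×(Iω₀) = (-0.0900, 0.0990, 0.0264)
applied torque τ = (-0.1600, 0.1500, 0.1300)
velocity change Δv = (0.00000000, 0.34000000, 0.18000000)
m·(v₁−v₀)/dt = (0.0000, 3.4000, 1.8000)

F = (0.0000, 3.4000, 1.8000)
τ = (-0.1600, 0.1500, 0.1300)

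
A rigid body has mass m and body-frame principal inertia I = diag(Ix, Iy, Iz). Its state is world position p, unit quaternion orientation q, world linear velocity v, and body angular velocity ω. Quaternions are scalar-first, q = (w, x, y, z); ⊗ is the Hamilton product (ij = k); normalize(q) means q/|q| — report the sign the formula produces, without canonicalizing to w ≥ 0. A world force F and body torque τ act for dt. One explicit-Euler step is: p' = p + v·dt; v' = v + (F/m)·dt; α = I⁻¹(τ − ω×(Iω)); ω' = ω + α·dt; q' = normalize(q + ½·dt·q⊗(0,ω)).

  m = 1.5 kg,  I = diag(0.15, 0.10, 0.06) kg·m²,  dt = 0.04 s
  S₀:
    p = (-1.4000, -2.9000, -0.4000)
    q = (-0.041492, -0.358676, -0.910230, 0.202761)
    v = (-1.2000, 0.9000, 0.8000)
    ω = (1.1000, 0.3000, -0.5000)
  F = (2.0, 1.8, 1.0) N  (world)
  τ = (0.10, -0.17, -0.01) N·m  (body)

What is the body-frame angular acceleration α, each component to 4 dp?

α = (0.6267, -1.2050, 0.1083)

precession coupling ω×(Iω) = (0.0060, -0.0495, -0.0165)
angular accel α = (0.6267, -1.2050, 0.1083)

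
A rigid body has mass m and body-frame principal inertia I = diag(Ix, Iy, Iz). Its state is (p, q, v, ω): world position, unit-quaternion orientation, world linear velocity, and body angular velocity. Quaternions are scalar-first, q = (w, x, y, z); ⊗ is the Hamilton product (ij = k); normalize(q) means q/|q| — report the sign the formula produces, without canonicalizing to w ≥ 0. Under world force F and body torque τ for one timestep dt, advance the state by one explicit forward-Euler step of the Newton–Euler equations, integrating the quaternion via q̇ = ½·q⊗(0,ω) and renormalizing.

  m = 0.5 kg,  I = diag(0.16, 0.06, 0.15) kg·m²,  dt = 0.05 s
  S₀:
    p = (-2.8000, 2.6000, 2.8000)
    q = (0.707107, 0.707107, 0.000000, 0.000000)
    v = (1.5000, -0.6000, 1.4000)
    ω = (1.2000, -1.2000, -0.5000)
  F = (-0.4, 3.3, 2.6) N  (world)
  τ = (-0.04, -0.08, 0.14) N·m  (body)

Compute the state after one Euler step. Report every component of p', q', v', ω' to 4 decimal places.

a = F/m = (-0.8000, 6.6000, 5.2000)
p' = p + v·dt = (-2.7250, 2.5700, 2.8700)
v + (F/m)dt = (1.4600, -0.2700, 1.6600)
gyro term ω×Iω = (0.0540, -0.0060, 0.1440)
angular accel α = (-0.5875, -1.2333, -0.0267)
new body rate ω' = (1.1706, -1.2617, -0.5013)
Hamilton product q⊗(0,ω) = (-0.8485284, 0.8485284, -0.4949749, -1.2020819)
q + ½dt·q⊗(0,ω), renormalized = (0.6852, 0.7276, -0.0124, -0.0300)

p' = (-2.7250, 2.5700, 2.8700)
q' = (0.6852, 0.7276, -0.0124, -0.0300)
v' = (1.4600, -0.2700, 1.6600)
ω' = (1.1706, -1.2617, -0.5013)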